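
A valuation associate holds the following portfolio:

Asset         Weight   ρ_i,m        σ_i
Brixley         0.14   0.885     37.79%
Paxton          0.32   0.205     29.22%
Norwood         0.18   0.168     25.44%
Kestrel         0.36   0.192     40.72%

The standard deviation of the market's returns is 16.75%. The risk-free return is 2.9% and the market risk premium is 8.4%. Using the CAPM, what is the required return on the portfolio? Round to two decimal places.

β_Brixley = 0.885 × 37.79% / 16.75% = 1.9967
β_Paxton = 0.205 × 29.22% / 16.75% = 0.3576
β_Norwood = 0.168 × 25.44% / 16.75% = 0.2552
β_Kestrel = 0.192 × 40.72% / 16.75% = 0.4668
β_P = Σ w_i β_i = 0.14×1.9967 + 0.32×0.3576 + 0.18×0.2552 + 0.36×0.4668 = 0.6080
E(R_P) = R_f + β_P × MRP = 2.9% + 0.6080 × 8.4% = 8.01%

8.01%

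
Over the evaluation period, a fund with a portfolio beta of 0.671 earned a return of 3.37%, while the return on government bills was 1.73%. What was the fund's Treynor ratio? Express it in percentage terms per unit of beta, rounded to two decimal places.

Treynor = (R_P − R_f) / β_P = (3.37% − 1.73%) / 0.6710 = 1.64% / 0.6710 = 2.44%

2.44%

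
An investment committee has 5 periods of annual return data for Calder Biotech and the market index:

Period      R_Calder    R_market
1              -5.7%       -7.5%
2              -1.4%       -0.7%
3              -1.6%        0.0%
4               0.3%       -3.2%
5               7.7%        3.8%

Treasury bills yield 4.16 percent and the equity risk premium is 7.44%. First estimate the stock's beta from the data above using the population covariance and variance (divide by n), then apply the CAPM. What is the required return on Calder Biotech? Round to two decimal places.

Mean R_i = (-5.7 − 1.4 − 1.6 + 0.3 + 7.7) / 5 = -0.1400%
Mean R_m = (-7.5 − 0.7 + 0.0 − 3.2 + 3.8) / 5 = -1.5200%
Σ(R_i − R̄_i)(R_m − R̄_m) = 70.9660  ⇒  Cov = 70.9660 / 5 = 14.1932
Σ(R_m − R̄_m)² = 69.8680  ⇒  Var(R_m) = 69.8680 / 5 = 13.9736
β = Cov / Var(R_m) = 14.1932 / 13.9736 = 1.0157
E(R) = R_f + β × MRP = 4.16% + 1.0157 × 7.44% = 11.72%

11.72%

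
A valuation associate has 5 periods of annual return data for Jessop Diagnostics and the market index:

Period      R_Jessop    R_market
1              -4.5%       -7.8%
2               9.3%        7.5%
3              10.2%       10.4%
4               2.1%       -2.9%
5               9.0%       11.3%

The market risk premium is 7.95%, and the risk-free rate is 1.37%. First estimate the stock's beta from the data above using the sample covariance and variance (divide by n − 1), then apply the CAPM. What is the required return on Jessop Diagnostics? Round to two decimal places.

Mean R_i = (-4.5 + 9.3 + 10.2 + 2.1 + 9.0) / 5 = 5.2200%
Mean R_m = (-7.8 + 7.5 + 10.4 − 2.9 + 11.3) / 5 = 3.7000%
Σ(R_i − R̄_i)(R_m − R̄_m) = 209.9700  ⇒  Cov = 209.9700 / 4 = 52.4925
Σ(R_m − R̄_m)² = 292.9000  ⇒  Var(R_m) = 292.9000 / 4 = 73.2250
β = Cov / Var(R_m) = 52.4925 / 73.2250 = 0.7169
E(R) = R_f + β × MRP = 1.37% + 0.7169 × 7.95% = 7.07%

7.07%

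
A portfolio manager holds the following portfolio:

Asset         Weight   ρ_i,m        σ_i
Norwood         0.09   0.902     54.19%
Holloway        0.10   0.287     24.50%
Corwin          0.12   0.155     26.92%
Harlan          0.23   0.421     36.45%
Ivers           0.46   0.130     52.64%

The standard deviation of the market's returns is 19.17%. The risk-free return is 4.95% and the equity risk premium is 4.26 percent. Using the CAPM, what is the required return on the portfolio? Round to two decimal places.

β_Norwood = 0.902 × 54.19% / 19.17% = 2.5498
β_Holloway = 0.287 × 24.50% / 19.17% = 0.3668
β_Corwin = 0.155 × 26.92% / 19.17% = 0.2177
β_Harlan = 0.421 × 36.45% / 19.17% = 0.8005
β_Ivers = 0.130 × 52.64% / 19.17% = 0.3570
β_P = Σ w_i β_i = 0.09×2.5498 + 0.10×0.3668 + 0.12×0.2177 + 0.23×0.8005 + 0.46×0.3570 = 0.6406
E(R_P) = R_f + β_P × MRP = 4.95% + 0.6406 × 4.26% = 7.68%

7.68%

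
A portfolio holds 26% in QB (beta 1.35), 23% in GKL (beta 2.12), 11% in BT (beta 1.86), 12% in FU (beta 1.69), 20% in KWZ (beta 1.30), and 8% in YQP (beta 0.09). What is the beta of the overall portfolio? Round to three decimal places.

1.513

β_P = Σ w_i β_i = 0.26×1.35 + 0.23×2.12 + 0.11×1.86 + 0.12×1.69 + 0.20×1.30 + 0.08×0.09 = 1.5132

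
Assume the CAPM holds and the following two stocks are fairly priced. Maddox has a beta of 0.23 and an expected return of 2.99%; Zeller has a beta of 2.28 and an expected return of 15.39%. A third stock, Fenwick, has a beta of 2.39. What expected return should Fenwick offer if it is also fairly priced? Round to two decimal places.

16.06%

MRP (SML slope) = (15.39% − 2.99%) / (2.28 − 0.23) = 12.40% / 2.05 = 6.0488%
R_f (intercept) = 2.99% − 0.23 × 6.0488% = 1.5988%
E(R_Fenwick) = R_f + β × MRP = 1.5988% + 2.39 × 6.0488% = 16.06%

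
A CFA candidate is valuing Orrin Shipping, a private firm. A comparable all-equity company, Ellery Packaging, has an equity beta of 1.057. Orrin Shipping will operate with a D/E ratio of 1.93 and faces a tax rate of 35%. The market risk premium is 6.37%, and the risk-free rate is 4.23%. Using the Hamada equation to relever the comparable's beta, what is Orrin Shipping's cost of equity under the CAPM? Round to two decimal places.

β_L = β_U × [1 + (1 − t)(D/E)] = 1.057 × [1 + (1 − 0.35) × 1.93]
    = 1.057 × [1 + 0.65 × 1.93] = 1.057 × 2.2545 = 2.3830
E(R) = R_f + β_L × MRP = 4.23% + 2.3830 × 6.37% = 19.41%

19.41%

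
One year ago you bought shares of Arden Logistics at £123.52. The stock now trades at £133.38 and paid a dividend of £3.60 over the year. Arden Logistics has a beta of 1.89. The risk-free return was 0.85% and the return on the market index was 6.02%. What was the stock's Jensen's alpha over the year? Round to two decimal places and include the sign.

+0.28%

Realised HPR = (P1 + D1 − P0) / P0 = (133.38 + 3.60 − 123.52) / 123.52 = 13.46 / 123.52 = 10.8970%
MRP = 6.02% − 0.85% = 5.17%
CAPM required = R_f + β·MRP = 0.85% + 1.89 × 5.17% = 10.6213%
α = realised − required = 10.8970% − 10.6213% = +0.28%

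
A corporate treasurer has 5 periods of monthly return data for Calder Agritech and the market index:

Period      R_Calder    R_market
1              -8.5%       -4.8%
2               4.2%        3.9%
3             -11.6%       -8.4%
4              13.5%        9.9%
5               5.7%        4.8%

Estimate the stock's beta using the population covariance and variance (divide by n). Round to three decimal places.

Mean R_i = (-8.5 + 4.2 − 11.6 + 13.5 + 5.7) / 5 = 0.6600%
Mean R_m = (-4.8 + 3.9 − 8.4 + 9.9 + 4.8) / 5 = 1.0800%
Σ(R_i − R̄_i)(R_m − R̄_m) = 312.0660  ⇒  Cov = 312.0660 / 5 = 62.4132
Σ(R_m − R̄_m)² = 224.0280  ⇒  Var(R_m) = 224.0280 / 5 = 44.8056
β = Cov / Var(R_m) = 62.4132 / 44.8056 = 1.3930

1.393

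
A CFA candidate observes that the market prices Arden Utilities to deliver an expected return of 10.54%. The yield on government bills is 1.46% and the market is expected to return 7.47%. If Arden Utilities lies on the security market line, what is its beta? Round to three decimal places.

1.511

MRP = 7.47% − 1.46% = 6.01%
β = (E(R) − R_f) / MRP = (10.54% − 1.46%) / 6.01% = 9.08% / 6.01% = 1.511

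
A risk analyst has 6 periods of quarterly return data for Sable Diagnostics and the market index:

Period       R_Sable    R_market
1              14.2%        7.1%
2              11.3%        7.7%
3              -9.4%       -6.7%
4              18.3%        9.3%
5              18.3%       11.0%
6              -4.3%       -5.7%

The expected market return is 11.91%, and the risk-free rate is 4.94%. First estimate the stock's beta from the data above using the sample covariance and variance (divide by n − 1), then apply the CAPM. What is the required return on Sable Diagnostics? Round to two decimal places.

Mean R_i = (14.2 + 11.3 − 9.4 + 18.3 + 18.3 − 4.3) / 6 = 8.0667%
Mean R_m = (7.1 + 7.7 − 6.7 + 9.3 + 11.0 − 5.7) / 6 = 3.7833%
Σ(R_i − R̄_i)(R_m − R̄_m) = 463.6967  ⇒  Cov = 463.6967 / 5 = 92.7393
Σ(R_m − R̄_m)² = 308.6883  ⇒  Var(R_m) = 308.6883 / 5 = 61.7377
β = Cov / Var(R_m) = 92.7393 / 61.7377 = 1.5022
MRP = 11.91% − 4.94% = 6.97%
E(R) = R_f + β × MRP = 4.94% + 1.5022 × 6.97% = 15.41%

15.41%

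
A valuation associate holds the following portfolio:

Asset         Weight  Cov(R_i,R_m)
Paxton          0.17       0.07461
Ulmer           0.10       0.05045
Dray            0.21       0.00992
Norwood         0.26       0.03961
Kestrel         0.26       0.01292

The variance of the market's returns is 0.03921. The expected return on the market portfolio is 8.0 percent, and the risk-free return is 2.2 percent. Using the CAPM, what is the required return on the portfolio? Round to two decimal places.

β_Paxton = 0.07461 / 0.03921 = 1.9028
β_Ulmer = 0.05045 / 0.03921 = 1.2867
β_Dray = 0.00992 / 0.03921 = 0.2530
β_Norwood = 0.03961 / 0.03921 = 1.0102
β_Kestrel = 0.01292 / 0.03921 = 0.3295
β_P = Σ w_i β_i = 0.17×1.9028 + 0.10×1.2867 + 0.21×0.2530 + 0.26×1.0102 + 0.26×0.3295 = 0.8536
MRP = 8.0% − 2.2% = 5.80%
E(R_P) = R_f + β_P × MRP = 2.2% + 0.8536 × 5.8% = 7.15%

7.15%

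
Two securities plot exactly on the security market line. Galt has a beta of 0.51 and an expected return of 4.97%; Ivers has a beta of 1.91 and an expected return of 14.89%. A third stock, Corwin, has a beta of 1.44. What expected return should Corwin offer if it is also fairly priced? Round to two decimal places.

11.56%

MRP (SML slope) = (14.89% − 4.97%) / (1.91 − 0.51) = 9.92% / 1.40 = 7.0857%
R_f (intercept) = 4.97% − 0.51 × 7.0857% = 1.3563%
E(R_Corwin) = R_f + β × MRP = 1.3563% + 1.44 × 7.0857% = 11.56%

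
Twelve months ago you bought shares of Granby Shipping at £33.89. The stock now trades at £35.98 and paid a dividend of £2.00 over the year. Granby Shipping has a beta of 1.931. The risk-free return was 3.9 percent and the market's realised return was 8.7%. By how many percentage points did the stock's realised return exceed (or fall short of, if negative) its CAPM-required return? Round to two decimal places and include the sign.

Realised HPR = (P1 + D1 − P0) / P0 = (35.98 + 2.00 − 33.89) / 33.89 = 4.09 / 33.89 = 12.0685%
MRP = 8.7% − 3.9% = 4.80%
CAPM required = R_f + β·MRP = 3.9% + 1.931 × 4.8% = 13.1688%
α = realised − required = 12.0685% − 13.1688% = -1.10%

-1.10%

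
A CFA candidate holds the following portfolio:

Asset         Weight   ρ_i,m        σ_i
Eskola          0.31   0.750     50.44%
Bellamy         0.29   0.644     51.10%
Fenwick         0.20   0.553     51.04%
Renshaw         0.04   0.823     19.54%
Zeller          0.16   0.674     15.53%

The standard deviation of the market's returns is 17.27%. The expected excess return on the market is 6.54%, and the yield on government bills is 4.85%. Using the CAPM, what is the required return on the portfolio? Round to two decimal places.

15.92%

β_Eskola = 0.750 × 50.44% / 17.27% = 2.1905
β_Bellamy = 0.644 × 51.10% / 17.27% = 1.9055
β_Fenwick = 0.553 × 51.04% / 17.27% = 1.6343
β_Renshaw = 0.823 × 19.54% / 17.27% = 0.9312
β_Zeller = 0.674 × 15.53% / 17.27% = 0.6061
β_P = Σ w_i β_i = 0.31×2.1905 + 0.29×1.9055 + 0.20×1.6343 + 0.04×0.9312 + 0.16×0.6061 = 1.6927
E(R_P) = R_f + β_P × MRP = 4.85% + 1.6927 × 6.54% = 15.92%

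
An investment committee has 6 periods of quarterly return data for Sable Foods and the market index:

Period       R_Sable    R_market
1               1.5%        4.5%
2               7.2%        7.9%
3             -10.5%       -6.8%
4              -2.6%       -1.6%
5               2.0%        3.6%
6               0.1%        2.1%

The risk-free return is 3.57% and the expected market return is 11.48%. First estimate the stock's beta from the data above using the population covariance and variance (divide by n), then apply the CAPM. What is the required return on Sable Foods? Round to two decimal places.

12.50%

Mean R_i = (1.5 + 7.2 − 10.5 − 2.6 + 2.0 + 0.1) / 6 = -0.3833%
Mean R_m = (4.5 + 7.9 − 6.8 − 1.6 + 3.6 + 2.1) / 6 = 1.6167%
Σ(R_i − R̄_i)(R_m − R̄_m) = 150.3183  ⇒  Cov = 150.3183 / 6 = 25.0531
Σ(R_m − R̄_m)² = 133.1483  ⇒  Var(R_m) = 133.1483 / 6 = 22.1914
β = Cov / Var(R_m) = 25.0531 / 22.1914 = 1.1290
MRP = 11.48% − 3.57% = 7.91%
E(R) = R_f + β × MRP = 3.57% + 1.1290 × 7.91% = 12.50%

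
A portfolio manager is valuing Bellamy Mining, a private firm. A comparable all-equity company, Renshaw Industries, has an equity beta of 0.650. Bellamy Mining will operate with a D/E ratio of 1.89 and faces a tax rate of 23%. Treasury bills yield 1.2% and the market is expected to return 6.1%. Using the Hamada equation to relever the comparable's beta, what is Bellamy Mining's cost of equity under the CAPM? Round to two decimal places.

9.02%

β_L = β_U × [1 + (1 − t)(D/E)] = 0.650 × [1 + (1 − 0.23) × 1.89]
    = 0.650 × [1 + 0.77 × 1.89] = 0.650 × 2.4553 = 1.5959
MRP = 6.1% − 1.2% = 4.90%
E(R) = R_f + β_L × MRP = 1.2% + 1.5959 × 4.9% = 9.02%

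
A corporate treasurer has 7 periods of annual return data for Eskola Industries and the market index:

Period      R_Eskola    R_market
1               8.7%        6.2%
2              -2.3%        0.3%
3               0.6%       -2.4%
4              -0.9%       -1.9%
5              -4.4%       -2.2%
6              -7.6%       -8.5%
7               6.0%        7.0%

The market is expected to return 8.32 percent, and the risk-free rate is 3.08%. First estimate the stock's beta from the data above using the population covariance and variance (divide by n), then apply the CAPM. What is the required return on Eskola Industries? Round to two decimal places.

8.20%

Mean R_i = (8.7 − 2.3 + 0.6 − 0.9 − 4.4 − 7.6 + 6.0) / 7 = 0.0143%
Mean R_m = (6.2 + 0.3 − 2.4 − 1.9 − 2.2 − 8.5 + 7.0) / 7 = -0.2143%
Σ(R_i − R̄_i)(R_m − R̄_m) = 169.8214  ⇒  Cov = 169.8214 / 7 = 24.2602
Σ(R_m − R̄_m)² = 173.6686  ⇒  Var(R_m) = 173.6686 / 7 = 24.8098
β = Cov / Var(R_m) = 24.2602 / 24.8098 = 0.9778
MRP = 8.32% − 3.08% = 5.24%
E(R) = R_f + β × MRP = 3.08% + 0.9778 × 5.24% = 8.20%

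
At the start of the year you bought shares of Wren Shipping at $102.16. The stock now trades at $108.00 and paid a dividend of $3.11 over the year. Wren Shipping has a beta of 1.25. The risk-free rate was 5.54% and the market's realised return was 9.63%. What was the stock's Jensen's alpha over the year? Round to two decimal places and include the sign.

-1.89%

Realised HPR = (P1 + D1 − P0) / P0 = (108.00 + 3.11 − 102.16) / 102.16 = 8.95 / 102.16 = 8.7608%
MRP = 9.63% − 5.54% = 4.09%
CAPM required = R_f + β·MRP = 5.54% + 1.25 × 4.09% = 10.6525%
α = realised − required = 8.7608% − 10.6525% = -1.89%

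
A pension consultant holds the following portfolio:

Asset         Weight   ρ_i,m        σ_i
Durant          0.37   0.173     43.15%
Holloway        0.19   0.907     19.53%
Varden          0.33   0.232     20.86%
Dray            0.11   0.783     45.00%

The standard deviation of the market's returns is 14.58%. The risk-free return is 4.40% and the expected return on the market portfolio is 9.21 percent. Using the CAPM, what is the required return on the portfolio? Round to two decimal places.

β_Durant = 0.173 × 43.15% / 14.58% = 0.5120
β_Holloway = 0.907 × 19.53% / 14.58% = 1.2149
β_Varden = 0.232 × 20.86% / 14.58% = 0.3319
β_Dray = 0.783 × 45.00% / 14.58% = 2.4167
β_P = Σ w_i β_i = 0.37×0.5120 + 0.19×1.2149 + 0.33×0.3319 + 0.11×2.4167 = 0.7956
MRP = 9.21% − 4.40% = 4.81%
E(R_P) = R_f + β_P × MRP = 4.40% + 0.7956 × 4.81% = 8.23%

8.23%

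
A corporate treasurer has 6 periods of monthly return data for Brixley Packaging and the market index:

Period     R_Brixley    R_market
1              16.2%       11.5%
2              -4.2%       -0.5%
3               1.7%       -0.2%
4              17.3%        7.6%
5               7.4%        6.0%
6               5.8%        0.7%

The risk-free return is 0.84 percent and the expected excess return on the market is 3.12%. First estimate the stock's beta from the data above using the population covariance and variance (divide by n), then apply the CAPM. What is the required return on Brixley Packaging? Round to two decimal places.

5.53%

Mean R_i = (16.2 − 4.2 + 1.7 + 17.3 + 7.4 + 5.8) / 6 = 7.3667%
Mean R_m = (11.5 − 0.5 − 0.2 + 7.6 + 6.0 + 0.7) / 6 = 4.1833%
Σ(R_i − R̄_i)(R_m − R̄_m) = 183.0967  ⇒  Cov = 183.0967 / 6 = 30.5161
Σ(R_m − R̄_m)² = 121.7883  ⇒  Var(R_m) = 121.7883 / 6 = 20.2981
β = Cov / Var(R_m) = 30.5161 / 20.2981 = 1.5034
E(R) = R_f + β × MRP = 0.84% + 1.5034 × 3.12% = 5.53%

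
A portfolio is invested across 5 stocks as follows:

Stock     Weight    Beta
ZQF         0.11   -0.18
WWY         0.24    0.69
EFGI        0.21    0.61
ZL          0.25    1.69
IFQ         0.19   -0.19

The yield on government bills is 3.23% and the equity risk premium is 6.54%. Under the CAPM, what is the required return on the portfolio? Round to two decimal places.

7.55%

β_P = Σ w_i β_i = 0.11×-0.18 + 0.24×0.69 + 0.21×0.61 + 0.25×1.69 + 0.19×-0.19 = 0.6603
E(R_P) = R_f + β_P × MRP = 3.23% + 0.6603 × 6.54% = 7.55%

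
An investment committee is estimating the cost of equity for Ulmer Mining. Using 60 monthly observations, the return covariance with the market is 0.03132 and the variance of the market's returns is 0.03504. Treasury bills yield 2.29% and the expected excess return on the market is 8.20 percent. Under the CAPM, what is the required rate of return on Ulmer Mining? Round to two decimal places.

9.62%

β = Cov(R_i, R_m) / Var(R_m) = 0.03132 / 0.03504 = 0.8938
E(R) = R_f + β × MRP = 2.29% + 0.8938 × 8.20% = 9.62%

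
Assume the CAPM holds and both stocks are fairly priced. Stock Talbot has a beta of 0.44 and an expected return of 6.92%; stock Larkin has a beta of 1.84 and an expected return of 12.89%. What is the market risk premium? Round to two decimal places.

Both satisfy E(R) = R_f + β·MRP, so the slope of the SML is
MRP = (12.89% − 6.92%) / (1.84 − 0.44) = 5.97% / 1.40 = 4.2643%

4.26%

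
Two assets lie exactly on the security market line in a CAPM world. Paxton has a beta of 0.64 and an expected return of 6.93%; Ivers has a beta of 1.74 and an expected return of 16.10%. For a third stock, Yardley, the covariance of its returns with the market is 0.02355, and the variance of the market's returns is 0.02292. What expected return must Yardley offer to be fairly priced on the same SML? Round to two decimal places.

MRP = (16.10% − 6.93%) / (1.74 − 0.64) = 8.3364%
R_f = 6.93% − 0.64 × 8.3364% = 1.5947%
β_Yardley = Cov / Var(R_m) = 0.02355 / 0.02292 = 1.0275
E(R_Yardley) = R_f + β × MRP = 1.5947% + 1.0275 × 8.3364% = 10.16%

10.16%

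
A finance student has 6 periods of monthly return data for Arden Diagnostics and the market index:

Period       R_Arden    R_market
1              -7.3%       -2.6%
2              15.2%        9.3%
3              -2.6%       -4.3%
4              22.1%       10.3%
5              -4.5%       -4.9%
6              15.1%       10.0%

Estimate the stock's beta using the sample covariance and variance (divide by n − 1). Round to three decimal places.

1.590

Mean R_i = (-7.3 + 15.2 − 2.6 + 22.1 − 4.5 + 15.1) / 6 = 6.3333%
Mean R_m = (-2.6 + 9.3 − 4.3 + 10.3 − 4.9 + 10.0) / 6 = 2.9667%
Σ(R_i − R̄_i)(R_m − R̄_m) = 459.4667  ⇒  Cov = 459.4667 / 5 = 91.8933
Σ(R_m − R̄_m)² = 289.0333  ⇒  Var(R_m) = 289.0333 / 5 = 57.8067
β = Cov / Var(R_m) = 91.8933 / 57.8067 = 1.5897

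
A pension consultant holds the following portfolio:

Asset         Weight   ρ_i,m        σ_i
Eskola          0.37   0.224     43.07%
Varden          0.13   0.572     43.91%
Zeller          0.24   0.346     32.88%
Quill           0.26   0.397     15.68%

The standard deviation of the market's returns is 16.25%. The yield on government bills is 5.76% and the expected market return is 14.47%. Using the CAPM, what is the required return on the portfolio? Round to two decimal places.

β_Eskola = 0.224 × 43.07% / 16.25% = 0.5937
β_Varden = 0.572 × 43.91% / 16.25% = 1.5456
β_Zeller = 0.346 × 32.88% / 16.25% = 0.7001
β_Quill = 0.397 × 15.68% / 16.25% = 0.3831
β_P = Σ w_i β_i = 0.37×0.5937 + 0.13×1.5456 + 0.24×0.7001 + 0.26×0.3831 = 0.6882
MRP = 14.47% − 5.76% = 8.71%
E(R_P) = R_f + β_P × MRP = 5.76% + 0.6882 × 8.71% = 11.75%

11.75%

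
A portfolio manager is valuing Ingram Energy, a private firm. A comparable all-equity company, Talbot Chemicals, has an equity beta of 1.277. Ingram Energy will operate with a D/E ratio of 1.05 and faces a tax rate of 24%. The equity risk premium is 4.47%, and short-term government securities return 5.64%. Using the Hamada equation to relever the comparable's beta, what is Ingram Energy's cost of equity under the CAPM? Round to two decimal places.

15.90%

β_L = β_U × [1 + (1 − t)(D/E)] = 1.277 × [1 + (1 − 0.24) × 1.05]
    = 1.277 × [1 + 0.76 × 1.05] = 1.277 × 1.7980 = 2.2960
E(R) = R_f + β_L × MRP = 5.64% + 2.2960 × 4.47% = 15.90%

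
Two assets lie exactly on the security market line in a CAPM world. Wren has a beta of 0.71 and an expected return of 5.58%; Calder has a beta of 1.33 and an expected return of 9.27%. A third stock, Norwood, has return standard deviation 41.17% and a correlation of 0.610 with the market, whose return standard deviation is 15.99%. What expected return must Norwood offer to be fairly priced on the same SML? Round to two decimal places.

MRP = (9.27% − 5.58%) / (1.33 − 0.71) = 5.9516%
R_f = 5.58% − 0.71 × 5.9516% = 1.3544%
β_Norwood = ρ·σ_i/σ_m = 0.610 × 41.17 / 15.99 = 1.5706
E(R_Norwood) = R_f + β × MRP = 1.3544% + 1.5706 × 5.9516% = 10.70%

10.70%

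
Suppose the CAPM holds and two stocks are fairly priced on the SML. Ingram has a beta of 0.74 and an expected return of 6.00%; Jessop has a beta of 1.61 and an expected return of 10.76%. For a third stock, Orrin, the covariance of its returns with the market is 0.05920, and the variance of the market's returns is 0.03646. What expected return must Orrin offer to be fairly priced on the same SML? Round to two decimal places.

MRP = (10.76% − 6.00%) / (1.61 − 0.74) = 5.4713%
R_f = 6.00% − 0.74 × 5.4713% = 1.9512%
β_Orrin = Cov / Var(R_m) = 0.05920 / 0.03646 = 1.6237
E(R_Orrin) = R_f + β × MRP = 1.9512% + 1.6237 × 5.4713% = 10.83%

10.83%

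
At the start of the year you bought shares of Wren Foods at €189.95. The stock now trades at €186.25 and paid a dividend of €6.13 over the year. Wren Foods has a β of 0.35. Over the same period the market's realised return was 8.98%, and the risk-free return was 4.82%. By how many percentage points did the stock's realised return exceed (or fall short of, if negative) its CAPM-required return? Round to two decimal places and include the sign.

Realised HPR = (P1 + D1 − P0) / P0 = (186.25 + 6.13 − 189.95) / 189.95 = 2.43 / 189.95 = 1.2793%
MRP = 8.98% − 4.82% = 4.16%
CAPM required = R_f + β·MRP = 4.82% + 0.35 × 4.16% = 6.2760%
α = realised − required = 1.2793% − 6.2760% = -5.00%

-5.00%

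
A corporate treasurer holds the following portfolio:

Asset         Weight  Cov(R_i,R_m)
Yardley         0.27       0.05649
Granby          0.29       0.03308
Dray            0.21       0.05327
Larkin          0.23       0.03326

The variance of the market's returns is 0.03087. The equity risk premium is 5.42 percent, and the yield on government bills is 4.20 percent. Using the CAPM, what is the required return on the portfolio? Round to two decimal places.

11.87%

β_Yardley = 0.05649 / 0.03087 = 1.8299
β_Granby = 0.03308 / 0.03087 = 1.0716
β_Dray = 0.05327 / 0.03087 = 1.7256
β_Larkin = 0.03326 / 0.03087 = 1.0774
β_P = Σ w_i β_i = 0.27×1.8299 + 0.29×1.0716 + 0.21×1.7256 + 0.23×1.0774 = 1.4150
E(R_P) = R_f + β_P × MRP = 4.20% + 1.4150 × 5.42% = 11.87%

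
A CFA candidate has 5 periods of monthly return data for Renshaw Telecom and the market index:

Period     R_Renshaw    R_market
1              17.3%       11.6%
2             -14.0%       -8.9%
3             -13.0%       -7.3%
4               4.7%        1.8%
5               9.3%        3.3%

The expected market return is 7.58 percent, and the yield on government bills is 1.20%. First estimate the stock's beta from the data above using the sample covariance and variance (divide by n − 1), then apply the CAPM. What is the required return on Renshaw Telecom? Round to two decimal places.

11.61%

Mean R_i = (17.3 − 14.0 − 13.0 + 4.7 + 9.3) / 5 = 0.8600%
Mean R_m = (11.6 − 8.9 − 7.3 + 1.8 + 3.3) / 5 = 0.1000%
Σ(R_i − R̄_i)(R_m − R̄_m) = 458.9000  ⇒  Cov = 458.9000 / 4 = 114.7250
Σ(R_m − R̄_m)² = 281.1400  ⇒  Var(R_m) = 281.1400 / 4 = 70.2850
β = Cov / Var(R_m) = 114.7250 / 70.2850 = 1.6323
MRP = 7.58% − 1.20% = 6.38%
E(R) = R_f + β × MRP = 1.20% + 1.6323 × 6.38% = 11.61%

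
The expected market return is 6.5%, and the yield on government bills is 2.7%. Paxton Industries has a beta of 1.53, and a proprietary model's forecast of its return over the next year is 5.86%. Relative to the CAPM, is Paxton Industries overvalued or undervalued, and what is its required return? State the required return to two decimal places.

Overvalued; required return 8.51%

MRP = 6.5% − 2.7% = 3.80%
Required return = R_f + β·MRP = 2.7% + 1.53 × 3.8% = 8.51%
Forecast 5.86% < required 8.51% → the stock plots below the SML → overvalued.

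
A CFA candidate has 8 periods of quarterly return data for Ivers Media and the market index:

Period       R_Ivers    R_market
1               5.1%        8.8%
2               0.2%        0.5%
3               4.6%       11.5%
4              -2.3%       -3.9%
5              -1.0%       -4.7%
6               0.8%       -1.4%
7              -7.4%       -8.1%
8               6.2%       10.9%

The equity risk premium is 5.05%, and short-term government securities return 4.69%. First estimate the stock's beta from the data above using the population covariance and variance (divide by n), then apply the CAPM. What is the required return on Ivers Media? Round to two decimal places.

Mean R_i = (5.1 + 0.2 + 4.6 − 2.3 − 1.0 + 0.8 − 7.4 + 6.2) / 8 = 0.7750%
Mean R_m = (8.8 + 0.5 + 11.5 − 3.9 − 4.7 − 1.4 − 8.1 + 10.9) / 8 = 1.7000%
Σ(R_i − R̄_i)(R_m − R̄_m) = 227.4100  ⇒  Cov = 227.4100 / 8 = 28.4263
Σ(R_m − R̄_m)² = 410.5000  ⇒  Var(R_m) = 410.5000 / 8 = 51.3125
β = Cov / Var(R_m) = 28.4263 / 51.3125 = 0.5540
E(R) = R_f + β × MRP = 4.69% + 0.5540 × 5.05% = 7.49%

7.49%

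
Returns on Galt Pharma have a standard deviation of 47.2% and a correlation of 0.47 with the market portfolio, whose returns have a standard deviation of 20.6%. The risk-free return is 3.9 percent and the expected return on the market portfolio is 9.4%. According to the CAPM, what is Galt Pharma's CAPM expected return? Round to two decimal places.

9.82%

β = ρ × σ_i / σ_m = 0.47 × 47.2% / 20.6% = 1.0769
MRP = 9.4% − 3.9% = 5.50%
E(R) = 3.9% + 1.0769 × 5.5% = 9.82%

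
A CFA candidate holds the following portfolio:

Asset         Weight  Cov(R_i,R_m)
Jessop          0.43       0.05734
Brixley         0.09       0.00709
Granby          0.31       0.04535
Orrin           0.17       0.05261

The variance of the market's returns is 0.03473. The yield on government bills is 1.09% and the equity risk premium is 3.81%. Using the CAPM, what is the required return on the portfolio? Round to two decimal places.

6.39%

β_Jessop = 0.05734 / 0.03473 = 1.6510
β_Brixley = 0.00709 / 0.03473 = 0.2041
β_Granby = 0.04535 / 0.03473 = 1.3058
β_Orrin = 0.05261 / 0.03473 = 1.5148
β_P = Σ w_i β_i = 0.43×1.6510 + 0.09×0.2041 + 0.31×1.3058 + 0.17×1.5148 = 1.3906
E(R_P) = R_f + β_P × MRP = 1.09% + 1.3906 × 3.81% = 6.39%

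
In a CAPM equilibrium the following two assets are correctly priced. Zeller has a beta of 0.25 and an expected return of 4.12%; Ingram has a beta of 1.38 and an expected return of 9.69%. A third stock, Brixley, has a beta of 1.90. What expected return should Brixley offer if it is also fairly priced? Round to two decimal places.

MRP (SML slope) = (9.69% − 4.12%) / (1.38 − 0.25) = 5.57% / 1.13 = 4.9292%
R_f (intercept) = 4.12% − 0.25 × 4.9292% = 2.8877%
E(R_Brixley) = R_f + β × MRP = 2.8877% + 1.90 × 4.9292% = 12.25%

12.25%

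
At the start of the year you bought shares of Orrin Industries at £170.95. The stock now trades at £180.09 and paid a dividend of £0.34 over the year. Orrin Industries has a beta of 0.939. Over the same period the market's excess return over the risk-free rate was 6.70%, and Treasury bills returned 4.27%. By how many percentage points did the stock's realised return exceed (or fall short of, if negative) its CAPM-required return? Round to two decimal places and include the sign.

-5.02%

Realised HPR = (P1 + D1 − P0) / P0 = (180.09 + 0.34 − 170.95) / 170.95 = 9.48 / 170.95 = 5.5455%
CAPM required = R_f + β·MRP = 4.27% + 0.939 × 6.70% = 10.56130%
α = realised − required = 5.5455% − 10.56130% = -5.02%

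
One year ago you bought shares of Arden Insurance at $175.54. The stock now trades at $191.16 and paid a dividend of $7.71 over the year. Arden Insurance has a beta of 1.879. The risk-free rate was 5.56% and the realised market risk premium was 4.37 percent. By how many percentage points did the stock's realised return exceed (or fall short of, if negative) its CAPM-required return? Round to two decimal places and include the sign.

-0.48%

Realised HPR = (P1 + D1 − P0) / P0 = (191.16 + 7.71 − 175.54) / 175.54 = 23.33 / 175.54 = 13.2904%
CAPM required = R_f + β·MRP = 5.56% + 1.879 × 4.37% = 13.77123%
α = realised − required = 13.2904% − 13.77123% = -0.48%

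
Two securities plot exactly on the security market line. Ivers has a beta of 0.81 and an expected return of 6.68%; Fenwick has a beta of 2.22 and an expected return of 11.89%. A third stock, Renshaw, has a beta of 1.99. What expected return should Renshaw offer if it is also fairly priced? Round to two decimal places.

11.04%

MRP (SML slope) = (11.89% − 6.68%) / (2.22 − 0.81) = 5.21% / 1.41 = 3.6950%
R_f (intercept) = 6.68% − 0.81 × 3.6950% = 3.6871%
E(R_Renshaw) = R_f + β × MRP = 3.6871% + 1.99 × 3.6950% = 11.04%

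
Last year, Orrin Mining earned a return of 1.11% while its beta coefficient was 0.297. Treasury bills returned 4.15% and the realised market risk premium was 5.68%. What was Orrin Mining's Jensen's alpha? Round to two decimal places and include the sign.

CAPM benchmark = R_f + β(R_m − R_f) = 4.15% + 0.297 × 5.68% = 5.83696%
α = actual − benchmark = 1.11% − 5.83696% = -4.73%

-4.73%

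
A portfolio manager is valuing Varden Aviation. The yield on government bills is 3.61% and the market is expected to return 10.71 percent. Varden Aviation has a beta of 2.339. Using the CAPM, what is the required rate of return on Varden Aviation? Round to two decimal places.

Market risk premium = E(R_m) − R_f = 10.71% − 3.61% = 7.10%
E(R) = R_f + β × MRP = 3.61% + 2.339 × 7.10% = 20.22%

20.22%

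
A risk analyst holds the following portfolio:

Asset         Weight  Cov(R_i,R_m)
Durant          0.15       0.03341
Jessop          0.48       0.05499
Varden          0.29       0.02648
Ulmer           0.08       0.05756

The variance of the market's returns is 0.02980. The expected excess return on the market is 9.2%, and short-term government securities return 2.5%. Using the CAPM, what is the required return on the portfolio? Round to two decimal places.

15.99%

β_Durant = 0.03341 / 0.02980 = 1.1211
β_Jessop = 0.05499 / 0.02980 = 1.8453
β_Varden = 0.02648 / 0.02980 = 0.8886
β_Ulmer = 0.05756 / 0.02980 = 1.9315
β_P = Σ w_i β_i = 0.15×1.1211 + 0.48×1.8453 + 0.29×0.8886 + 0.08×1.9315 = 1.4661
E(R_P) = R_f + β_P × MRP = 2.5% + 1.4661 × 9.2% = 15.99%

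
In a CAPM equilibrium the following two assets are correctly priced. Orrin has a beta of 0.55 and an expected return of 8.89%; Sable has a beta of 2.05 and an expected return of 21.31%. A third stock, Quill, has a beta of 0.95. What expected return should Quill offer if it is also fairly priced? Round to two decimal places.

MRP (SML slope) = (21.31% − 8.89%) / (2.05 − 0.55) = 12.42% / 1.50 = 8.2800%
R_f (intercept) = 8.89% − 0.55 × 8.2800% = 4.3360%
E(R_Quill) = R_f + β × MRP = 4.3360% + 0.95 × 8.2800% = 12.20%

12.20%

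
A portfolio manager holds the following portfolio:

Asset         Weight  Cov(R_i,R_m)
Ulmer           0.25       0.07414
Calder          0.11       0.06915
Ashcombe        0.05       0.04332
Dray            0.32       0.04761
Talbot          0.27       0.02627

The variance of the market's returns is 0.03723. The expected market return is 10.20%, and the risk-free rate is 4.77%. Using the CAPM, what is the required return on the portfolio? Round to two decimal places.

12.16%

β_Ulmer = 0.07414 / 0.03723 = 1.9914
β_Calder = 0.06915 / 0.03723 = 1.8574
β_Ashcombe = 0.04332 / 0.03723 = 1.1636
β_Dray = 0.04761 / 0.03723 = 1.2788
β_Talbot = 0.02627 / 0.03723 = 0.7056
β_P = Σ w_i β_i = 0.25×1.9914 + 0.11×1.8574 + 0.05×1.1636 + 0.32×1.2788 + 0.27×0.7056 = 1.3601
MRP = 10.20% − 4.77% = 5.43%
E(R_P) = R_f + β_P × MRP = 4.77% + 1.3601 × 5.43% = 12.16%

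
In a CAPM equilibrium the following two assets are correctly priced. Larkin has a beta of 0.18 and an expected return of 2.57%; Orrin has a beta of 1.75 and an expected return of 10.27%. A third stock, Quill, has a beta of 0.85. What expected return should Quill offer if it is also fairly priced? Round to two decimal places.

5.86%

MRP (SML slope) = (10.27% − 2.57%) / (1.75 − 0.18) = 7.70% / 1.57 = 4.9045%
R_f (intercept) = 2.57% − 0.18 × 4.9045% = 1.6872%
E(R_Quill) = R_f + β × MRP = 1.6872% + 0.85 × 4.9045% = 5.86%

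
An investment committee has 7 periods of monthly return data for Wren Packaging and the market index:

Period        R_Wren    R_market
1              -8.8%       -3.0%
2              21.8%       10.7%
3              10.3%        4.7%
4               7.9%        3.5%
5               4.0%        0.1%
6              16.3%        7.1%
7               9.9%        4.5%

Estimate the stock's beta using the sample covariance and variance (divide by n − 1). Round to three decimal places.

2.125

Mean R_i = (-8.8 + 21.8 + 10.3 + 7.9 + 4.0 + 16.3 + 9.9) / 7 = 8.7714%
Mean R_m = (-3.0 + 10.7 + 4.7 + 3.5 + 0.1 + 7.1 + 4.5) / 7 = 3.9429%
Σ(R_i − R̄_i)(R_m − R̄_m) = 254.3086  ⇒  Cov = 254.3086 / 6 = 42.3848
Σ(R_m − R̄_m)² = 119.6771  ⇒  Var(R_m) = 119.6771 / 6 = 19.9462
β = Cov / Var(R_m) = 42.3848 / 19.9462 = 2.1250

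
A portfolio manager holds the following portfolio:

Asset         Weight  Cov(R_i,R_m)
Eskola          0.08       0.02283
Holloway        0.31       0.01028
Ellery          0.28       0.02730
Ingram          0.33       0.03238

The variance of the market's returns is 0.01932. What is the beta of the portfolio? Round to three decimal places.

1.208

β_Eskola = 0.02283 / 0.01932 = 1.1817
β_Holloway = 0.01028 / 0.01932 = 0.5321
β_Ellery = 0.02730 / 0.01932 = 1.4130
β_Ingram = 0.03238 / 0.01932 = 1.6760
β_P = Σ w_i β_i = 0.08×1.1817 + 0.31×0.5321 + 0.28×1.4130 + 0.33×1.6760 = 1.2082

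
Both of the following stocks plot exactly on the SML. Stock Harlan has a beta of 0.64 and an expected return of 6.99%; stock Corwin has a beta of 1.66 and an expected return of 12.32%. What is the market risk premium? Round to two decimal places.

5.23%

Both satisfy E(R) = R_f + β·MRP, so the slope of the SML is
MRP = (12.32% − 6.99%) / (1.66 − 0.64) = 5.33% / 1.02 = 5.2255%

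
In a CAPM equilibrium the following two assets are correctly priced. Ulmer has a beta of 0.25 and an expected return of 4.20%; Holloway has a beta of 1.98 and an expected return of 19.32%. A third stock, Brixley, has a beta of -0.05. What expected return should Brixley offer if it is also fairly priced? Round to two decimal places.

MRP (SML slope) = (19.32% − 4.20%) / (1.98 − 0.25) = 15.12% / 1.73 = 8.7399%
R_f (intercept) = 4.20% − 0.25 × 8.7399% = 2.0150%
E(R_Brixley) = R_f + β × MRP = 2.0150% + -0.05 × 8.7399% = 1.58%

1.58%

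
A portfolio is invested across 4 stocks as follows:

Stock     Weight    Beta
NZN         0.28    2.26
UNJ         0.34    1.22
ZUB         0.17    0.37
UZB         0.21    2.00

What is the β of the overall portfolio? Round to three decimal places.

1.531

β_P = Σ w_i β_i = 0.28×2.26 + 0.34×1.22 + 0.17×0.37 + 0.21×2.00 = 1.5305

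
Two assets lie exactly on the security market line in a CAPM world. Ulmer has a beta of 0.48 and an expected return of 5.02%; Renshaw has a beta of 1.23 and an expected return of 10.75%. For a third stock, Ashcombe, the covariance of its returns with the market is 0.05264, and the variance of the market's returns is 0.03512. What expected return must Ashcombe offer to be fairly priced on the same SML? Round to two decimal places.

12.80%

MRP = (10.75% − 5.02%) / (1.23 − 0.48) = 7.6400%
R_f = 5.02% − 0.48 × 7.6400% = 1.3528%
β_Ashcombe = Cov / Var(R_m) = 0.05264 / 0.03512 = 1.4989
E(R_Ashcombe) = R_f + β × MRP = 1.3528% + 1.4989 × 7.6400% = 12.80%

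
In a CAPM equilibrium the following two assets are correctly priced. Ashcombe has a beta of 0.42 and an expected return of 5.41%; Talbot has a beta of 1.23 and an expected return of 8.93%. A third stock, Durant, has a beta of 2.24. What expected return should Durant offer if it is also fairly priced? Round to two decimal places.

MRP (SML slope) = (8.93% − 5.41%) / (1.23 − 0.42) = 3.52% / 0.81 = 4.3457%
R_f (intercept) = 5.41% − 0.42 × 4.3457% = 3.5848%
E(R_Durant) = R_f + β × MRP = 3.5848% + 2.24 × 4.3457% = 13.32%

13.32%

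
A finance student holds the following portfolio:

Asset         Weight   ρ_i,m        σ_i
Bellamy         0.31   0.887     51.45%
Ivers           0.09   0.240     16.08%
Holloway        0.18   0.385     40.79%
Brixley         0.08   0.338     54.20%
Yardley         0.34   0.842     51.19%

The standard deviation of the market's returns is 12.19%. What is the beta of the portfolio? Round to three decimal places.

2.743

β_Bellamy = 0.887 × 51.45% / 12.19% = 3.7437
β_Ivers = 0.240 × 16.08% / 12.19% = 0.3166
β_Holloway = 0.385 × 40.79% / 12.19% = 1.2883
β_Brixley = 0.338 × 54.20% / 12.19% = 1.5028
β_Yardley = 0.842 × 51.19% / 12.19% = 3.5358
β_P = Σ w_i β_i = 0.31×3.7437 + 0.09×0.3166 + 0.18×1.2883 + 0.08×1.5028 + 0.34×3.5358 = 2.7433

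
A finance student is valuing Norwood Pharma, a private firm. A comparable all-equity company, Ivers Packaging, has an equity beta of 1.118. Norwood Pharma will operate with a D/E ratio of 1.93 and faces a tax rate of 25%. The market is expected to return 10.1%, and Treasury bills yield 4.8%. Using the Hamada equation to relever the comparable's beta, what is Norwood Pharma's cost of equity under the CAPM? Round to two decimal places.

β_L = β_U × [1 + (1 − t)(D/E)] = 1.118 × [1 + (1 − 0.25) × 1.93]
    = 1.118 × [1 + 0.75 × 1.93] = 1.118 × 2.4475 = 2.7363
MRP = 10.1% − 4.8% = 5.30%
E(R) = R_f + β_L × MRP = 4.8% + 2.7363 × 5.3% = 19.30%

19.30%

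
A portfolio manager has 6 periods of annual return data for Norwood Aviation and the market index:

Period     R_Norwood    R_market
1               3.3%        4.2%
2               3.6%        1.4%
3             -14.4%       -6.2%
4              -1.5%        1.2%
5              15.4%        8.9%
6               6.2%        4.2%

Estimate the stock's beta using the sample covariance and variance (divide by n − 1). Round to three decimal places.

Mean R_i = (3.3 + 3.6 − 14.4 − 1.5 + 15.4 + 6.2) / 6 = 2.1000%
Mean R_m = (4.2 + 1.4 − 6.2 + 1.2 + 8.9 + 4.2) / 6 = 2.2833%
Σ(R_i − R̄_i)(R_m − R̄_m) = 240.7100  ⇒  Cov = 240.7100 / 5 = 48.1420
Σ(R_m − R̄_m)² = 125.0483  ⇒  Var(R_m) = 125.0483 / 5 = 25.0097
β = Cov / Var(R_m) = 48.1420 / 25.0097 = 1.9249

1.925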